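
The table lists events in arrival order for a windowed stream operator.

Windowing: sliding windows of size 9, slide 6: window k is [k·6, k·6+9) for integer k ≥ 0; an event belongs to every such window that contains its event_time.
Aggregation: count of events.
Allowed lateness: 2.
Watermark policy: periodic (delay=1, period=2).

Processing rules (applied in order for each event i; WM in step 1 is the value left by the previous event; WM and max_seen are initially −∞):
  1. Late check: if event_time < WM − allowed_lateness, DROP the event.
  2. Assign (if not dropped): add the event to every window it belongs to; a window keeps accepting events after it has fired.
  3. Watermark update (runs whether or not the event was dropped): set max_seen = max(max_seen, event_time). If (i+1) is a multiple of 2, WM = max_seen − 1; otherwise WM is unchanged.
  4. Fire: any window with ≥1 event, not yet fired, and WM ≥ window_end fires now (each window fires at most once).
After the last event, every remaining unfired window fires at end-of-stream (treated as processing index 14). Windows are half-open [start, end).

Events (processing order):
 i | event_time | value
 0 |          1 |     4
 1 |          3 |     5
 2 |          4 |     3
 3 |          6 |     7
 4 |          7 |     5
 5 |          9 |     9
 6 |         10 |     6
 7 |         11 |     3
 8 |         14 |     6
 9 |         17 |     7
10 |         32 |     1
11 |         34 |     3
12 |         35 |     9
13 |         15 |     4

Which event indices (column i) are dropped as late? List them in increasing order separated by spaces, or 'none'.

i=0 t=1 v=4: → [0,9); WM=−∞
i=1 t=3 v=5: → [0,9); WM=2
i=2 t=4 v=3: → [0,9); WM=2
i=3 t=6 v=7: → [6,15),[0,9); WM=5
i=4 t=7 v=5: → [6,15),[0,9); WM=5
i=5 t=9 v=9: → [6,15); WM=8
i=6 t=10 v=6: → [6,15); WM=8
i=7 t=11 v=3: → [6,15); WM=10; [0,9) fires=5
i=8 t=14 v=6: → [12,21),[6,15); WM=10
i=9 t=17 v=7: → [12,21); WM=16; [6,15) fires=6
i=10 t=32 v=1: → [30,39),[24,33); WM=16
i=11 t=34 v=3: → [30,39); WM=33; [12,21) fires=2 [24,33) fires=1
i=12 t=35 v=9: → [30,39); WM=33
i=13 t=15 v=4: DROP (t<33-2); WM=34

13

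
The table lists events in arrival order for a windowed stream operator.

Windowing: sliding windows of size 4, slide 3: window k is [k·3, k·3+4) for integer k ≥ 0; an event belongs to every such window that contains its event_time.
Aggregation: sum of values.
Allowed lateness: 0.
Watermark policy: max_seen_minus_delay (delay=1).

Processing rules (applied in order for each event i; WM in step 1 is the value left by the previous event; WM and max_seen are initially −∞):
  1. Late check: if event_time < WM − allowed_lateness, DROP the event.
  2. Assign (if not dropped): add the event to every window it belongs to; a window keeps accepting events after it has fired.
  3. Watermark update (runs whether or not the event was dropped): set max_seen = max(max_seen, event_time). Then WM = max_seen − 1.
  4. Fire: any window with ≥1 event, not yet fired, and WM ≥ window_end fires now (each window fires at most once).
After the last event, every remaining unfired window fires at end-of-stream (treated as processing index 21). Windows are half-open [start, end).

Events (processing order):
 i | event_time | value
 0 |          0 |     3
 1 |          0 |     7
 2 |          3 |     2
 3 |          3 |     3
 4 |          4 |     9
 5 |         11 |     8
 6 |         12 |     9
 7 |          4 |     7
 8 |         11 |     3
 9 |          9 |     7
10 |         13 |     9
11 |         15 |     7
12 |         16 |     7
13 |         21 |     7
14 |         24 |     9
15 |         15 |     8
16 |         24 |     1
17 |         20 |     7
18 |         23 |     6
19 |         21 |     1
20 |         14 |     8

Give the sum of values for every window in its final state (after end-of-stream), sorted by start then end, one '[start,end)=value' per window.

[0,4)=15 [3,7)=14 [9,13)=20 [12,16)=25 [15,19)=14 [18,22)=7 [21,25)=23 [24,28)=10

i=0 t=0 v=3: → [0,4); WM=-1
i=1 t=0 v=7: → [0,4); WM=-1
i=2 t=3 v=2: → [3,7),[0,4); WM=2
i=3 t=3 v=3: → [3,7),[0,4); WM=2
i=4 t=4 v=9: → [3,7); WM=3
i=5 t=11 v=8: → [9,13); WM=10; [0,4) fires=15 [3,7) fires=14
i=6 t=12 v=9: → [12,16),[9,13); WM=11
i=7 t=4 v=7: DROP (t<11-0); WM=11
i=8 t=11 v=3: → [9,13); WM=11
i=9 t=9 v=7: DROP (t<11-0); WM=11
i=10 t=13 v=9: → [12,16); WM=12
i=11 t=15 v=7: → [15,19),[12,16); WM=14; [9,13) fires=20
i=12 t=16 v=7: → [15,19); WM=15
i=13 t=21 v=7: → [21,25),[18,22); WM=20; [12,16) fires=25 [15,19) fires=14
i=14 t=24 v=9: → [24,28),[21,25); WM=23; [18,22) fires=7
i=15 t=15 v=8: DROP (t<23-0); WM=23
i=16 t=24 v=1: → [24,28),[21,25); WM=23
i=17 t=20 v=7: DROP (t<23-0); WM=23
i=18 t=23 v=6: → [21,25); WM=23
i=19 t=21 v=1: DROP (t<23-0); WM=23
i=20 t=14 v=8: DROP (t<23-0); WM=23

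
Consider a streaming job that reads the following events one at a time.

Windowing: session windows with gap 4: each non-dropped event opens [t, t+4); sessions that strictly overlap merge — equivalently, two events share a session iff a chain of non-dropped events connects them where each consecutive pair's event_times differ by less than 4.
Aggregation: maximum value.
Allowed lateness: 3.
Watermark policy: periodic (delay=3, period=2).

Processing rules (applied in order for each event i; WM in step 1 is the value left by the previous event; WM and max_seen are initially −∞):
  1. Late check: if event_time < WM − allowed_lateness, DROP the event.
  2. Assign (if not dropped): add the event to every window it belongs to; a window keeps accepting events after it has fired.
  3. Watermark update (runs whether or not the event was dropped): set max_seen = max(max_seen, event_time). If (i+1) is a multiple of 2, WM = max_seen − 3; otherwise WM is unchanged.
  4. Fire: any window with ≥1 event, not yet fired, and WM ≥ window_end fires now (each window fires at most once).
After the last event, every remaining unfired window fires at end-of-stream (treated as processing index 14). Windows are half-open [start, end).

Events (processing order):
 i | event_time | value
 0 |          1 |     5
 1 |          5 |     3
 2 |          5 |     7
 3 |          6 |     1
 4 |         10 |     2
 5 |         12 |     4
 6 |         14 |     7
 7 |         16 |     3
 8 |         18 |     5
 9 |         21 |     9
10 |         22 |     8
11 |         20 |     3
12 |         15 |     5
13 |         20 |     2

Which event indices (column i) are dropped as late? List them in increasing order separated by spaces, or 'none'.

12

i=0 t=1 v=5: → [1,5); WM=−∞
i=1 t=5 v=3: → [5,9); WM=2
i=2 t=5 v=7: → [5,9); WM=2
i=3 t=6 v=1: → [5,10); WM=3
i=4 t=10 v=2: → [10,14); WM=3
i=5 t=12 v=4: → [10,16); WM=9
i=6 t=14 v=7: → [10,18); WM=9
i=7 t=16 v=3: → [10,20); WM=13
i=8 t=18 v=5: → [10,22); WM=13
i=9 t=21 v=9: → [10,25); WM=18
i=10 t=22 v=8: → [10,26); WM=18
i=11 t=20 v=3: → [10,26); WM=19
i=12 t=15 v=5: DROP (t<19-3); WM=19
i=13 t=20 v=2: → [10,26); WM=19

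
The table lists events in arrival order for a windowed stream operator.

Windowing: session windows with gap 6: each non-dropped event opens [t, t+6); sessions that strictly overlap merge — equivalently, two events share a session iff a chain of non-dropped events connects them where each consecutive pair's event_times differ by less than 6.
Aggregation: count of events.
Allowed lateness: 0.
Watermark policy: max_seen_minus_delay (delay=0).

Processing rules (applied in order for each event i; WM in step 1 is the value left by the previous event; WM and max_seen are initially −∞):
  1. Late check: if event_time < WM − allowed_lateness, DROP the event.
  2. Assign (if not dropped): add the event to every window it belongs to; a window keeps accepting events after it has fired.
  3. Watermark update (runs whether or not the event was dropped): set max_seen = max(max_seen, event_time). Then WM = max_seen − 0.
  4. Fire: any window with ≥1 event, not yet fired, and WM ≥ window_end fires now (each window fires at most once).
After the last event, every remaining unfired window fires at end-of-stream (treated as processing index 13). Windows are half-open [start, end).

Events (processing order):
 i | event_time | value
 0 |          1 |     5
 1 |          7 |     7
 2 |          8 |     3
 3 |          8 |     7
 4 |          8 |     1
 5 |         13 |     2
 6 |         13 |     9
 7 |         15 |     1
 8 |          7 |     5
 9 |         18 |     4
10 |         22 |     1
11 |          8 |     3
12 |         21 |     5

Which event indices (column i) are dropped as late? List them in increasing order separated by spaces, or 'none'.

8 11 12

i=0 t=1 v=5: → [1,7); WM=1
i=1 t=7 v=7: → [7,13); WM=7
i=2 t=8 v=3: → [7,14); WM=8
i=3 t=8 v=7: → [7,14); WM=8
i=4 t=8 v=1: → [7,14); WM=8
i=5 t=13 v=2: → [7,19); WM=13
i=6 t=13 v=9: → [7,19); WM=13
i=7 t=15 v=1: → [7,21); WM=15
i=8 t=7 v=5: DROP (t<15-0); WM=15
i=9 t=18 v=4: → [7,24); WM=18
i=10 t=22 v=1: → [7,28); WM=22
i=11 t=8 v=3: DROP (t<22-0); WM=22
i=12 t=21 v=5: DROP (t<22-0); WM=22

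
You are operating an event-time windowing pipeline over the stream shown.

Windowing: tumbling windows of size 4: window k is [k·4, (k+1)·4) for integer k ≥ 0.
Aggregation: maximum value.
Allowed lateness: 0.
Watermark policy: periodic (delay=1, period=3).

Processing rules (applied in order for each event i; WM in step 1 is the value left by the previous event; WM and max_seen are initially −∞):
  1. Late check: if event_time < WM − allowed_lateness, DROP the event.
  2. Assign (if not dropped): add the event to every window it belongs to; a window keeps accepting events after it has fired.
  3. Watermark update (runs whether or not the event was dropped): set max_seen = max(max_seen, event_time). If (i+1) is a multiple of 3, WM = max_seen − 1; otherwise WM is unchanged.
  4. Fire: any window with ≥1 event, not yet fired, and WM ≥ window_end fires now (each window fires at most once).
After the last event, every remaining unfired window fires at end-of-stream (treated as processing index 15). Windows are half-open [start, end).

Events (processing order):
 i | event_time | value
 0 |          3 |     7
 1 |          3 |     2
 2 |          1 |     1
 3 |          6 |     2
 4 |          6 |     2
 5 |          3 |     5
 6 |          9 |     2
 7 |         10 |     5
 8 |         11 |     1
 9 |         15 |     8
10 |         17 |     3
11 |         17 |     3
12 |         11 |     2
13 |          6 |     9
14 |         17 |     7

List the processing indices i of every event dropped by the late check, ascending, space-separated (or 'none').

i=0 t=3 v=7: → [0,4); WM=−∞
i=1 t=3 v=2: → [0,4); WM=−∞
i=2 t=1 v=1: → [0,4); WM=2
i=3 t=6 v=2: → [4,8); WM=2
i=4 t=6 v=2: → [4,8); WM=2
i=5 t=3 v=5: → [0,4); WM=5; [0,4) fires=7
i=6 t=9 v=2: → [8,12); WM=5
i=7 t=10 v=5: → [8,12); WM=5
i=8 t=11 v=1: → [8,12); WM=10; [4,8) fires=2
i=9 t=15 v=8: → [12,16); WM=10
i=10 t=17 v=3: → [16,20); WM=10
i=11 t=17 v=3: → [16,20); WM=16; [8,12) fires=5 [12,16) fires=8
i=12 t=11 v=2: DROP (t<16-0); WM=16
i=13 t=6 v=9: DROP (t<16-0); WM=16
i=14 t=17 v=7: → [16,20); WM=16

12 13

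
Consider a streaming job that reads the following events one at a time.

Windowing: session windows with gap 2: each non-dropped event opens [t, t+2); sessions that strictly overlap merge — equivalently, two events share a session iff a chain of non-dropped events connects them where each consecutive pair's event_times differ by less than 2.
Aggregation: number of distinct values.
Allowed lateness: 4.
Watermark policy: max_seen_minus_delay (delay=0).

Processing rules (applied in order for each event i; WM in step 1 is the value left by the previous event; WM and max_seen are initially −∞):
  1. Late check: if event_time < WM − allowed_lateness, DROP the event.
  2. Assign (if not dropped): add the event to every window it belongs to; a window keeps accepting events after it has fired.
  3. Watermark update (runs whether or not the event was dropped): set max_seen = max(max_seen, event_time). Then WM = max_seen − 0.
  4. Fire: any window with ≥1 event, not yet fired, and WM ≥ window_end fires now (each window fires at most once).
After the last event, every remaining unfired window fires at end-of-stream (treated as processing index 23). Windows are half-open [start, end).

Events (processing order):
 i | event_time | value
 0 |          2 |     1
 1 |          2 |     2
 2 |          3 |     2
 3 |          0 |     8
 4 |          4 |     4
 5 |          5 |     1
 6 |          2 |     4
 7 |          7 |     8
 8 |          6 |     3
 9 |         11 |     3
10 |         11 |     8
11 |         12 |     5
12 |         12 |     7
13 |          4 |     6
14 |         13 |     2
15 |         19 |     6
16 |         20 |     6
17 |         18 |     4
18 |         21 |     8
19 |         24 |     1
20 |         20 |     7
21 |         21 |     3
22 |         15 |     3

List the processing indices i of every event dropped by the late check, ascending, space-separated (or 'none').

13 22

i=0 t=2 v=1: → [2,4); WM=2
i=1 t=2 v=2: → [2,4); WM=2
i=2 t=3 v=2: → [2,5); WM=3
i=3 t=0 v=8: → [0,2); WM=3
i=4 t=4 v=4: → [2,6); WM=4
i=5 t=5 v=1: → [2,7); WM=5
i=6 t=2 v=4: → [2,7); WM=5
i=7 t=7 v=8: → [7,9); WM=7
i=8 t=6 v=3: → [2,9); WM=7
i=9 t=11 v=3: → [11,13); WM=11
i=10 t=11 v=8: → [11,13); WM=11
i=11 t=12 v=5: → [11,14); WM=12
i=12 t=12 v=7: → [11,14); WM=12
i=13 t=4 v=6: DROP (t<12-4); WM=12
i=14 t=13 v=2: → [11,15); WM=13
i=15 t=19 v=6: → [19,21); WM=19
i=16 t=20 v=6: → [19,22); WM=20
i=17 t=18 v=4: → [18,22); WM=20
i=18 t=21 v=8: → [18,23); WM=21
i=19 t=24 v=1: → [24,26); WM=24
i=20 t=20 v=7: → [18,23); WM=24
i=21 t=21 v=3: → [18,23); WM=24
i=22 t=15 v=3: DROP (t<24-4); WM=24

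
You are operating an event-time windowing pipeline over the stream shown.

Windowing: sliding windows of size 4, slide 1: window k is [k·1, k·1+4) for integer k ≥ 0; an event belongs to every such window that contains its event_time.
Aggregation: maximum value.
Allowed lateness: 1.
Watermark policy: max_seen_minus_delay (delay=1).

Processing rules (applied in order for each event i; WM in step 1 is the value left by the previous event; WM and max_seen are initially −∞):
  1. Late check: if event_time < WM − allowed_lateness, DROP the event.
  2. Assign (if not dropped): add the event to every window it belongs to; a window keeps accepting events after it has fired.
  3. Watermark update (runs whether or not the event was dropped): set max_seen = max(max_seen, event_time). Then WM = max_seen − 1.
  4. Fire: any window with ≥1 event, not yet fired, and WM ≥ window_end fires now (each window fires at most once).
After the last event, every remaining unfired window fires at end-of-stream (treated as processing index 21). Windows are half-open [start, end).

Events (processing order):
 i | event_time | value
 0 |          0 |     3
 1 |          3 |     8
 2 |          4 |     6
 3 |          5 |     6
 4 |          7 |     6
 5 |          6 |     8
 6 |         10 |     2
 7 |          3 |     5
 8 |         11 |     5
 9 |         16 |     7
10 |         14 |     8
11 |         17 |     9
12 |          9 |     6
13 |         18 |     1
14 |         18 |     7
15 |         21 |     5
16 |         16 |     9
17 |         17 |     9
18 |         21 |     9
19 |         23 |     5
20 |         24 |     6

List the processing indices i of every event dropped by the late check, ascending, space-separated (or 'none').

i=0 t=0 v=3: → [0,4); WM=-1
i=1 t=3 v=8: → [3,7),[2,6),[1,5),[0,4); WM=2
i=2 t=4 v=6: → [4,8),[3,7),[2,6),[1,5); WM=3
i=3 t=5 v=6: → [5,9),[4,8),[3,7),[2,6); WM=4; [0,4) fires=8
i=4 t=7 v=6: → [7,11),[6,10),[5,9),[4,8); WM=6; [1,5) fires=8 [2,6) fires=8
i=5 t=6 v=8: → [6,10),[5,9),[4,8),[3,7); WM=6
i=6 t=10 v=2: → [10,14),[9,13),[8,12),[7,11); WM=9; [3,7) fires=8 [4,8) fires=8 [5,9) fires=8
i=7 t=3 v=5: DROP (t<9-1); WM=9
i=8 t=11 v=5: → [11,15),[10,14),[9,13),[8,12); WM=10; [6,10) fires=8
i=9 t=16 v=7: → [16,20),[15,19),[14,18),[13,17); WM=15; [7,11) fires=6 [8,12) fires=5 [9,13) fires=5 [10,14) fires=5 [11,15) fires=5
i=10 t=14 v=8: → [14,18),[13,17),[12,16),[11,15); WM=15
i=11 t=17 v=9: → [17,21),[16,20),[15,19),[14,18); WM=16; [12,16) fires=8
i=12 t=9 v=6: DROP (t<16-1); WM=16
i=13 t=18 v=1: → [18,22),[17,21),[16,20),[15,19); WM=17; [13,17) fires=8
i=14 t=18 v=7: → [18,22),[17,21),[16,20),[15,19); WM=17
i=15 t=21 v=5: → [21,25),[20,24),[19,23),[18,22); WM=20; [14,18) fires=9 [15,19) fires=9 [16,20) fires=9
i=16 t=16 v=9: DROP (t<20-1); WM=20
i=17 t=17 v=9: DROP (t<20-1); WM=20
i=18 t=21 v=9: → [21,25),[20,24),[19,23),[18,22); WM=20
i=19 t=23 v=5: → [23,27),[22,26),[21,25),[20,24); WM=22; [17,21) fires=9 [18,22) fires=9
i=20 t=24 v=6: → [24,28),[23,27),[22,26),[21,25); WM=23; [19,23) fires=9

7 12 16 17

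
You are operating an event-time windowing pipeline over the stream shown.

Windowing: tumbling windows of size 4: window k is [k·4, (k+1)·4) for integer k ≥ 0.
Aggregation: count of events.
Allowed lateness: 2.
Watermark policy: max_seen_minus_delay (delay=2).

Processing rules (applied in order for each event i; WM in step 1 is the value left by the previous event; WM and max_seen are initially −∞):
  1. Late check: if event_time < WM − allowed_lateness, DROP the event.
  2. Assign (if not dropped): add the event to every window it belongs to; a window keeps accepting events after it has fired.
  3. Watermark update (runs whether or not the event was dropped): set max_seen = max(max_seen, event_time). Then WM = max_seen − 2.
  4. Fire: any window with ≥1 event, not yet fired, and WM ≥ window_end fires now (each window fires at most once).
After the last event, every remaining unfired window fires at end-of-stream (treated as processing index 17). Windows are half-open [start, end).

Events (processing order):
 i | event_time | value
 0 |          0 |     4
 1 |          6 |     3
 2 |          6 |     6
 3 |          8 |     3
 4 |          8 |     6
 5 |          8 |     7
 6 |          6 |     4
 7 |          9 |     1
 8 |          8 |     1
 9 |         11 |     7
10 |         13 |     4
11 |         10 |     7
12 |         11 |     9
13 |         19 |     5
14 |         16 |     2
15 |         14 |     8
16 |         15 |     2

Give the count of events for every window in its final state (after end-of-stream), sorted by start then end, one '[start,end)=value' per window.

i=0 t=0 v=4: → [0,4); WM=-2
i=1 t=6 v=3: → [4,8); WM=4; [0,4) fires=1
i=2 t=6 v=6: → [4,8); WM=4
i=3 t=8 v=3: → [8,12); WM=6
i=4 t=8 v=6: → [8,12); WM=6
i=5 t=8 v=7: → [8,12); WM=6
i=6 t=6 v=4: → [4,8); WM=6
i=7 t=9 v=1: → [8,12); WM=7
i=8 t=8 v=1: → [8,12); WM=7
i=9 t=11 v=7: → [8,12); WM=9; [4,8) fires=3
i=10 t=13 v=4: → [12,16); WM=11
i=11 t=10 v=7: → [8,12); WM=11
i=12 t=11 v=9: → [8,12); WM=11
i=13 t=19 v=5: → [16,20); WM=17; [8,12) fires=8 [12,16) fires=1
i=14 t=16 v=2: → [16,20); WM=17
i=15 t=14 v=8: DROP (t<17-2); WM=17
i=16 t=15 v=2: → [12,16); WM=17

[0,4)=1 [4,8)=3 [8,12)=8 [12,16)=2 [16,20)=2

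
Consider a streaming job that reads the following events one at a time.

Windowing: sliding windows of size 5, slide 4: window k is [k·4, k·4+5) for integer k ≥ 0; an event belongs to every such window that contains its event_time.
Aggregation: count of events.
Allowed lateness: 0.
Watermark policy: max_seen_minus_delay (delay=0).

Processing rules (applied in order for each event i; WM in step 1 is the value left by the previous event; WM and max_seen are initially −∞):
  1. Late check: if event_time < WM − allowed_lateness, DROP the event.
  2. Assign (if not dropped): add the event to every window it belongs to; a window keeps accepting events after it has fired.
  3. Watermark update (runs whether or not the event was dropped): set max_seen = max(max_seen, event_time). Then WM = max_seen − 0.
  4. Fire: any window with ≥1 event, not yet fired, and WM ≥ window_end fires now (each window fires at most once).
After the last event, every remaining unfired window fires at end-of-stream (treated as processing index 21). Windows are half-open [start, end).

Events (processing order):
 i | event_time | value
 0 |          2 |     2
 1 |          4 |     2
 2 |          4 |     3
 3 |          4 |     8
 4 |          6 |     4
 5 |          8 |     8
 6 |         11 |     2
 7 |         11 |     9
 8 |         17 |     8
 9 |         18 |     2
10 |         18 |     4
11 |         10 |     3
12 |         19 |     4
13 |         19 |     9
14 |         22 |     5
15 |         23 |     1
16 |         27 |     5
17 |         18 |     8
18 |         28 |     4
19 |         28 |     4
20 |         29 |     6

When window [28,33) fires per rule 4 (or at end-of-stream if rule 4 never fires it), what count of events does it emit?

3

i=0 t=2 v=2: → [0,5); WM=2
i=1 t=4 v=2: → [4,9),[0,5); WM=4
i=2 t=4 v=3: → [4,9),[0,5); WM=4
i=3 t=4 v=8: → [4,9),[0,5); WM=4
i=4 t=6 v=4: → [4,9); WM=6; [0,5) fires=4
i=5 t=8 v=8: → [8,13),[4,9); WM=8
i=6 t=11 v=2: → [8,13); WM=11; [4,9) fires=5
i=7 t=11 v=9: → [8,13); WM=11
i=8 t=17 v=8: → [16,21); WM=17; [8,13) fires=3
i=9 t=18 v=2: → [16,21); WM=18
i=10 t=18 v=4: → [16,21); WM=18
i=11 t=10 v=3: DROP (t<18-0); WM=18
i=12 t=19 v=4: → [16,21); WM=19
i=13 t=19 v=9: → [16,21); WM=19
i=14 t=22 v=5: → [20,25); WM=22; [16,21) fires=5
i=15 t=23 v=1: → [20,25); WM=23
i=16 t=27 v=5: → [24,29); WM=27; [20,25) fires=2
i=17 t=18 v=8: DROP (t<27-0); WM=27
i=18 t=28 v=4: → [28,33),[24,29); WM=28
i=19 t=28 v=4: → [28,33),[24,29); WM=28
i=20 t=29 v=6: → [28,33); WM=29; [24,29) fires=3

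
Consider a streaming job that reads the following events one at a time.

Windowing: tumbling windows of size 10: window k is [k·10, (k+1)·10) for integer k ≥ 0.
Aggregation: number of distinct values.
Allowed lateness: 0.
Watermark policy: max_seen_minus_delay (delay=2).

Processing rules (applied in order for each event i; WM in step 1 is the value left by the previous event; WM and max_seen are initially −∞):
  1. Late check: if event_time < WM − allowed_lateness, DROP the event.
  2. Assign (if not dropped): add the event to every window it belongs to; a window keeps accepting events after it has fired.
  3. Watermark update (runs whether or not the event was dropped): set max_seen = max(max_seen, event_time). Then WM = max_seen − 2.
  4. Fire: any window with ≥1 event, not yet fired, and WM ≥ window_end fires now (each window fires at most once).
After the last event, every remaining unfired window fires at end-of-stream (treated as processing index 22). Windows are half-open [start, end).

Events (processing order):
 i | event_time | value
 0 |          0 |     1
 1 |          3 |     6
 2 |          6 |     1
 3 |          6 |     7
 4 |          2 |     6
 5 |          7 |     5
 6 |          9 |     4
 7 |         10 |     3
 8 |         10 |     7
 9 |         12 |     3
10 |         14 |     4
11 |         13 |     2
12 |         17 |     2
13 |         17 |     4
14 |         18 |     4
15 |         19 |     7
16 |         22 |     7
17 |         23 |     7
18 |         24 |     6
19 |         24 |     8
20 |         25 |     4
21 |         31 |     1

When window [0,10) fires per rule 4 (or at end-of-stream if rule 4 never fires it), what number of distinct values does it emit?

5

i=0 t=0 v=1: → [0,10); WM=-2
i=1 t=3 v=6: → [0,10); WM=1
i=2 t=6 v=1: → [0,10); WM=4
i=3 t=6 v=7: → [0,10); WM=4
i=4 t=2 v=6: DROP (t<4-0); WM=4
i=5 t=7 v=5: → [0,10); WM=5
i=6 t=9 v=4: → [0,10); WM=7
i=7 t=10 v=3: → [10,20); WM=8
i=8 t=10 v=7: → [10,20); WM=8
i=9 t=12 v=3: → [10,20); WM=10; [0,10) fires=5
i=10 t=14 v=4: → [10,20); WM=12
i=11 t=13 v=2: → [10,20); WM=12
i=12 t=17 v=2: → [10,20); WM=15
i=13 t=17 v=4: → [10,20); WM=15
i=14 t=18 v=4: → [10,20); WM=16
i=15 t=19 v=7: → [10,20); WM=17
i=16 t=22 v=7: → [20,30); WM=20; [10,20) fires=4
i=17 t=23 v=7: → [20,30); WM=21
i=18 t=24 v=6: → [20,30); WM=22
i=19 t=24 v=8: → [20,30); WM=22
i=20 t=25 v=4: → [20,30); WM=23
i=21 t=31 v=1: → [30,40); WM=29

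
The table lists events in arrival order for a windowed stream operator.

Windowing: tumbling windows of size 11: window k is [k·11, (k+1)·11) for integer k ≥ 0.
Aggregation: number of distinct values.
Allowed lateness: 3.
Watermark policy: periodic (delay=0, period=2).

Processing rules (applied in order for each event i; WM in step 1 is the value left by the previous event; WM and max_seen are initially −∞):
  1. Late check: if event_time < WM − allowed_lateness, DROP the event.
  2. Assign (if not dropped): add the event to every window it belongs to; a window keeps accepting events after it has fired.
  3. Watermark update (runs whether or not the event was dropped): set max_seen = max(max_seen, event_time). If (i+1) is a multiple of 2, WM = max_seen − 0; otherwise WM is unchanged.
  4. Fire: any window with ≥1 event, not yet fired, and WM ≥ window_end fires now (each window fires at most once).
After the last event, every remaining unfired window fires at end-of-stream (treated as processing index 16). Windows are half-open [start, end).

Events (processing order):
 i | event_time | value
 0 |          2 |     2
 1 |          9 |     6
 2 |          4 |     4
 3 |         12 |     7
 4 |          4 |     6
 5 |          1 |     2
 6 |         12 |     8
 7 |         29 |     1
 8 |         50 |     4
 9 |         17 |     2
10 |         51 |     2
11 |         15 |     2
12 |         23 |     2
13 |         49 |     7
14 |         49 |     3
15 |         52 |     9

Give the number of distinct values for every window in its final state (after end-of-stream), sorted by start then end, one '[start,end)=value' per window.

i=0 t=2 v=2: → [0,11); WM=−∞
i=1 t=9 v=6: → [0,11); WM=9
i=2 t=4 v=4: DROP (t<9-3); WM=9
i=3 t=12 v=7: → [11,22); WM=12; [0,11) fires=2
i=4 t=4 v=6: DROP (t<12-3); WM=12
i=5 t=1 v=2: DROP (t<12-3); WM=12
i=6 t=12 v=8: → [11,22); WM=12
i=7 t=29 v=1: → [22,33); WM=29; [11,22) fires=2
i=8 t=50 v=4: → [44,55); WM=29
i=9 t=17 v=2: DROP (t<29-3); WM=50; [22,33) fires=1
i=10 t=51 v=2: → [44,55); WM=50
i=11 t=15 v=2: DROP (t<50-3); WM=51
i=12 t=23 v=2: DROP (t<51-3); WM=51
i=13 t=49 v=7: → [44,55); WM=51
i=14 t=49 v=3: → [44,55); WM=51
i=15 t=52 v=9: → [44,55); WM=52

[0,11)=2 [11,22)=2 [22,33)=1 [44,55)=5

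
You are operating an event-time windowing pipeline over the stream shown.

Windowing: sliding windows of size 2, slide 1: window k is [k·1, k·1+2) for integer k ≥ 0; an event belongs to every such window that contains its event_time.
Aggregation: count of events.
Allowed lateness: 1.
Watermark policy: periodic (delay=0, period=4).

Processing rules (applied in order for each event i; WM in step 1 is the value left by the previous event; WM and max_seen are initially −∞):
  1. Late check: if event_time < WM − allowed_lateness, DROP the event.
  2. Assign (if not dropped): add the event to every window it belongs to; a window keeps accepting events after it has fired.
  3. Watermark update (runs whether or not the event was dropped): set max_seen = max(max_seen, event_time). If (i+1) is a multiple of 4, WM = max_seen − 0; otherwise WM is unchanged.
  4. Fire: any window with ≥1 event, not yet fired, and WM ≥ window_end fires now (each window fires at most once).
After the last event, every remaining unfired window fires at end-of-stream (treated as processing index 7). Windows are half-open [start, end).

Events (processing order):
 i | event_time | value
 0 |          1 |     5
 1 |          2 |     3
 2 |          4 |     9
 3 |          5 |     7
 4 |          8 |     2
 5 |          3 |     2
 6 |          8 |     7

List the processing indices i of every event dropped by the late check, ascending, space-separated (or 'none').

i=0 t=1 v=5: → [1,3),[0,2); WM=−∞
i=1 t=2 v=3: → [2,4),[1,3); WM=−∞
i=2 t=4 v=9: → [4,6),[3,5); WM=−∞
i=3 t=5 v=7: → [5,7),[4,6); WM=5; [0,2) fires=1 [1,3) fires=2 [2,4) fires=1 [3,5) fires=1
i=4 t=8 v=2: → [8,10),[7,9); WM=5
i=5 t=3 v=2: DROP (t<5-1); WM=5
i=6 t=8 v=7: → [8,10),[7,9); WM=5

5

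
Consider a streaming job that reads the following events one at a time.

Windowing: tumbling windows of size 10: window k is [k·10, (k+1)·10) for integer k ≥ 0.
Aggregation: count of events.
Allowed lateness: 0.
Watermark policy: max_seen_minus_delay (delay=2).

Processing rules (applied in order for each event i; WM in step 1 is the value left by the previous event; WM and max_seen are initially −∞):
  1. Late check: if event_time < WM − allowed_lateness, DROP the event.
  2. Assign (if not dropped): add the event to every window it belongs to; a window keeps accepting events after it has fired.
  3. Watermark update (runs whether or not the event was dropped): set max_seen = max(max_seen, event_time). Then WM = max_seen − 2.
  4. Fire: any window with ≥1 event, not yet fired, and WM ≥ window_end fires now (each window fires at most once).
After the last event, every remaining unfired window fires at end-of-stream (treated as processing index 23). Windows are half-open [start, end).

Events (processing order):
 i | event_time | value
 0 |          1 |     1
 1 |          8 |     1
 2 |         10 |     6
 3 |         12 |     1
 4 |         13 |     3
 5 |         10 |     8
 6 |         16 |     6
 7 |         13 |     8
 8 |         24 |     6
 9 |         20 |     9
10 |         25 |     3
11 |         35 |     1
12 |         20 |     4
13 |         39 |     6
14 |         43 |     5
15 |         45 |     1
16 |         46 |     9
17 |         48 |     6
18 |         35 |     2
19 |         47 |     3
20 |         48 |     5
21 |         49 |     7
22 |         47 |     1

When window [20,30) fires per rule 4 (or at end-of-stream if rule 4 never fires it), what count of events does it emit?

2

i=0 t=1 v=1: → [0,10); WM=-1
i=1 t=8 v=1: → [0,10); WM=6
i=2 t=10 v=6: → [10,20); WM=8
i=3 t=12 v=1: → [10,20); WM=10; [0,10) fires=2
i=4 t=13 v=3: → [10,20); WM=11
i=5 t=10 v=8: DROP (t<11-0); WM=11
i=6 t=16 v=6: → [10,20); WM=14
i=7 t=13 v=8: DROP (t<14-0); WM=14
i=8 t=24 v=6: → [20,30); WM=22; [10,20) fires=4
i=9 t=20 v=9: DROP (t<22-0); WM=22
i=10 t=25 v=3: → [20,30); WM=23
i=11 t=35 v=1: → [30,40); WM=33; [20,30) fires=2
i=12 t=20 v=4: DROP (t<33-0); WM=33
i=13 t=39 v=6: → [30,40); WM=37
i=14 t=43 v=5: → [40,50); WM=41; [30,40) fires=2
i=15 t=45 v=1: → [40,50); WM=43
i=16 t=46 v=9: → [40,50); WM=44
i=17 t=48 v=6: → [40,50); WM=46
i=18 t=35 v=2: DROP (t<46-0); WM=46
i=19 t=47 v=3: → [40,50); WM=46
i=20 t=48 v=5: → [40,50); WM=46
i=21 t=49 v=7: → [40,50); WM=47
i=22 t=47 v=1: → [40,50); WM=47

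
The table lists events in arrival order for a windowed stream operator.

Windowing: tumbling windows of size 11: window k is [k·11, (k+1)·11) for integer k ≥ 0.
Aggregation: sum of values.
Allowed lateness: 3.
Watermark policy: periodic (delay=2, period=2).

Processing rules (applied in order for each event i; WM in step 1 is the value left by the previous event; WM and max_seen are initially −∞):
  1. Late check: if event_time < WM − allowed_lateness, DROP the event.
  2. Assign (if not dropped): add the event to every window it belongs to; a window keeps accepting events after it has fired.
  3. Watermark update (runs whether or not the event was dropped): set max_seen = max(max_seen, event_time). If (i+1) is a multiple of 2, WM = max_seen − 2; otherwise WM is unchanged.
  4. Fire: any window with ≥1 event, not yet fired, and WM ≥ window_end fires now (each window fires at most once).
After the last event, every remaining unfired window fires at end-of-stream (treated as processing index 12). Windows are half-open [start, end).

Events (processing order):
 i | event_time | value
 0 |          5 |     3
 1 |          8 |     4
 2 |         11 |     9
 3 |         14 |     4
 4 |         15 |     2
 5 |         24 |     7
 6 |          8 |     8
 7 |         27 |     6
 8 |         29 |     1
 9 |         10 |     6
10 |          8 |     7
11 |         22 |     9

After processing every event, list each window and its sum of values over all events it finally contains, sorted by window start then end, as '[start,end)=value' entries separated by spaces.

i=0 t=5 v=3: → [0,11); WM=−∞
i=1 t=8 v=4: → [0,11); WM=6
i=2 t=11 v=9: → [11,22); WM=6
i=3 t=14 v=4: → [11,22); WM=12; [0,11) fires=7
i=4 t=15 v=2: → [11,22); WM=12
i=5 t=24 v=7: → [22,33); WM=22; [11,22) fires=15
i=6 t=8 v=8: DROP (t<22-3); WM=22
i=7 t=27 v=6: → [22,33); WM=25
i=8 t=29 v=1: → [22,33); WM=25
i=9 t=10 v=6: DROP (t<25-3); WM=27
i=10 t=8 v=7: DROP (t<27-3); WM=27
i=11 t=22 v=9: DROP (t<27-3); WM=27

[0,11)=7 [11,22)=15 [22,33)=14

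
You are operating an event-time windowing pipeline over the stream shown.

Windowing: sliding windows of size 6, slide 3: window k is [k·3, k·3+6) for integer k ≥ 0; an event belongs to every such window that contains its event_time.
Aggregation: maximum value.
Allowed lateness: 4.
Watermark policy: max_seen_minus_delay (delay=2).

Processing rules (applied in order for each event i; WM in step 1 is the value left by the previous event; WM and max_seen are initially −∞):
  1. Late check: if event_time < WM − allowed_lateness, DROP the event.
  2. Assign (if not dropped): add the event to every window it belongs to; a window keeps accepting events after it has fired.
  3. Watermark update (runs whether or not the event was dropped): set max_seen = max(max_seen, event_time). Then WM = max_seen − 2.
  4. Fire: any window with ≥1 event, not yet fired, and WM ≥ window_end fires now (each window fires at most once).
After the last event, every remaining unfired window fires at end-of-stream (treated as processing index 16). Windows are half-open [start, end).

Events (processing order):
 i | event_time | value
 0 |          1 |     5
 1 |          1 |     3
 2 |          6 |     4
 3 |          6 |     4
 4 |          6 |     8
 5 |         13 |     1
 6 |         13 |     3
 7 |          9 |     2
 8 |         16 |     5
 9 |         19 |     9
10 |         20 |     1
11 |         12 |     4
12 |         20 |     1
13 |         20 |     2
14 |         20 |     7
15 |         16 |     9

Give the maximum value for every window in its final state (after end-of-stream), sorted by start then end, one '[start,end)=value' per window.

[0,6)=5 [3,9)=8 [6,12)=8 [9,15)=3 [12,18)=9 [15,21)=9 [18,24)=9

i=0 t=1 v=5: → [0,6); WM=-1
i=1 t=1 v=3: → [0,6); WM=-1
i=2 t=6 v=4: → [6,12),[3,9); WM=4
i=3 t=6 v=4: → [6,12),[3,9); WM=4
i=4 t=6 v=8: → [6,12),[3,9); WM=4
i=5 t=13 v=1: → [12,18),[9,15); WM=11; [0,6) fires=5 [3,9) fires=8
i=6 t=13 v=3: → [12,18),[9,15); WM=11
i=7 t=9 v=2: → [9,15),[6,12); WM=11
i=8 t=16 v=5: → [15,21),[12,18); WM=14; [6,12) fires=8
i=9 t=19 v=9: → [18,24),[15,21); WM=17; [9,15) fires=3
i=10 t=20 v=1: → [18,24),[15,21); WM=18; [12,18) fires=5
i=11 t=12 v=4: DROP (t<18-4); WM=18
i=12 t=20 v=1: → [18,24),[15,21); WM=18
i=13 t=20 v=2: → [18,24),[15,21); WM=18
i=14 t=20 v=7: → [18,24),[15,21); WM=18
i=15 t=16 v=9: → [15,21),[12,18); WM=18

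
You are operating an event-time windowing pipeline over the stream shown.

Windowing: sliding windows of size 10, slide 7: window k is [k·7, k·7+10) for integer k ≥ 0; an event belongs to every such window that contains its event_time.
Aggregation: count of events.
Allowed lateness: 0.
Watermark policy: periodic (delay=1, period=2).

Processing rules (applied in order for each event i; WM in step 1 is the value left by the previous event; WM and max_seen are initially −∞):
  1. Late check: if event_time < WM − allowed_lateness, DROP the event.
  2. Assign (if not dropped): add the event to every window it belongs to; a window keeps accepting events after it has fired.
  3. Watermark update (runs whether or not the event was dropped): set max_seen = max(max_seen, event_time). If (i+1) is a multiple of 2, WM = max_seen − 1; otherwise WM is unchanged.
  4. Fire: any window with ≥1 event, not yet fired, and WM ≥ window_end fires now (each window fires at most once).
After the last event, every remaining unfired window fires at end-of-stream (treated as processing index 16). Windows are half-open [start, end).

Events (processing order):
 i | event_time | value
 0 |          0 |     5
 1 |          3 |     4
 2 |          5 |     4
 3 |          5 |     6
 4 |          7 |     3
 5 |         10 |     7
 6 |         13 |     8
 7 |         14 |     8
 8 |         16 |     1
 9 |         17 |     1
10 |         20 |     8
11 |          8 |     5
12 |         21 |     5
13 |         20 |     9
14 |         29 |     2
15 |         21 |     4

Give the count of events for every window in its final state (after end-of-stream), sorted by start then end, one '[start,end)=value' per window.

i=0 t=0 v=5: → [0,10); WM=−∞
i=1 t=3 v=4: → [0,10); WM=2
i=2 t=5 v=4: → [0,10); WM=2
i=3 t=5 v=6: → [0,10); WM=4
i=4 t=7 v=3: → [7,17),[0,10); WM=4
i=5 t=10 v=7: → [7,17); WM=9
i=6 t=13 v=8: → [7,17); WM=9
i=7 t=14 v=8: → [14,24),[7,17); WM=13; [0,10) fires=5
i=8 t=16 v=1: → [14,24),[7,17); WM=13
i=9 t=17 v=1: → [14,24); WM=16
i=10 t=20 v=8: → [14,24); WM=16
i=11 t=8 v=5: DROP (t<16-0); WM=19; [7,17) fires=5
i=12 t=21 v=5: → [21,31),[14,24); WM=19
i=13 t=20 v=9: → [14,24); WM=20
i=14 t=29 v=2: → [28,38),[21,31); WM=20
i=15 t=21 v=4: → [21,31),[14,24); WM=28; [14,24) fires=7

[0,10)=5 [7,17)=5 [14,24)=7 [21,31)=3 [28,38)=1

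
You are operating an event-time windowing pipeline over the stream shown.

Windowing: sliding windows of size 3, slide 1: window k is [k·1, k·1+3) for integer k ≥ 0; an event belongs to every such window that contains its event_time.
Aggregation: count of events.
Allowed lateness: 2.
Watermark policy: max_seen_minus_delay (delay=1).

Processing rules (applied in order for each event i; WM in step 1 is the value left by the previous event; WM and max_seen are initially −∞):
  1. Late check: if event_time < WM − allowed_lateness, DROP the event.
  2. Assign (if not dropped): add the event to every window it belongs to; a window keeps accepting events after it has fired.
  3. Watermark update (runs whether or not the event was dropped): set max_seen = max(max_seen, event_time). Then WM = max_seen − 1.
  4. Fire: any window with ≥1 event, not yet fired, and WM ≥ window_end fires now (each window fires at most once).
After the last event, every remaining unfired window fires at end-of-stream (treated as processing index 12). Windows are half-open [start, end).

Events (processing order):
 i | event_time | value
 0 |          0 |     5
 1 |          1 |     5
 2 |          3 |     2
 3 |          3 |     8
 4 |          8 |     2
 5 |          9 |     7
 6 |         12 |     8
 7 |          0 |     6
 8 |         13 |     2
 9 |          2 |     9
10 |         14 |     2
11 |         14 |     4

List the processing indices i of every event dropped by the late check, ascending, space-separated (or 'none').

i=0 t=0 v=5: → [0,3); WM=-1
i=1 t=1 v=5: → [1,4),[0,3); WM=0
i=2 t=3 v=2: → [3,6),[2,5),[1,4); WM=2
i=3 t=3 v=8: → [3,6),[2,5),[1,4); WM=2
i=4 t=8 v=2: → [8,11),[7,10),[6,9); WM=7; [0,3) fires=2 [1,4) fires=3 [2,5) fires=2 [3,6) fires=2
i=5 t=9 v=7: → [9,12),[8,11),[7,10); WM=8
i=6 t=12 v=8: → [12,15),[11,14),[10,13); WM=11; [6,9) fires=1 [7,10) fires=2 [8,11) fires=2
i=7 t=0 v=6: DROP (t<11-2); WM=11
i=8 t=13 v=2: → [13,16),[12,15),[11,14); WM=12; [9,12) fires=1
i=9 t=2 v=9: DROP (t<12-2); WM=12
i=10 t=14 v=2: → [14,17),[13,16),[12,15); WM=13; [10,13) fires=1
i=11 t=14 v=4: → [14,17),[13,16),[12,15); WM=13

7 9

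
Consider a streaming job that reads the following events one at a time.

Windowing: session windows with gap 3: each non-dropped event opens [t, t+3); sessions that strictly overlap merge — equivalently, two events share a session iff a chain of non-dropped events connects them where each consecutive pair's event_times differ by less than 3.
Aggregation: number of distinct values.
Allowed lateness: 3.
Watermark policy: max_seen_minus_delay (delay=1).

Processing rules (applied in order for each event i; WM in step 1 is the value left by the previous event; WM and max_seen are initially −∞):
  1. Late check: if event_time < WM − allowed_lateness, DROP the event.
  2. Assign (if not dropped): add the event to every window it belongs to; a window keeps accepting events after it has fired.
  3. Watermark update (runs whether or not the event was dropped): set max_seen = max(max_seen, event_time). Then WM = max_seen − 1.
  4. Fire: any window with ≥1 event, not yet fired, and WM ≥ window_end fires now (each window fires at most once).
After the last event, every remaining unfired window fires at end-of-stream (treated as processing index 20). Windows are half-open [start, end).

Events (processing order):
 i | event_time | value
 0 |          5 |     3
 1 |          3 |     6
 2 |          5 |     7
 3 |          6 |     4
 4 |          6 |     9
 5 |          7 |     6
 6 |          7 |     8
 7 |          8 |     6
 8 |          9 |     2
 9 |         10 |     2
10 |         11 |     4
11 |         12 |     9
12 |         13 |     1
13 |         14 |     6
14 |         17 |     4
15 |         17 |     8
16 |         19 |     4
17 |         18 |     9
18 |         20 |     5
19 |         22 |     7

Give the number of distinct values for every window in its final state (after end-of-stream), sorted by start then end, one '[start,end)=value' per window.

[3,17)=8 [17,25)=5

i=0 t=5 v=3: → [5,8); WM=4
i=1 t=3 v=6: → [3,8); WM=4
i=2 t=5 v=7: → [3,8); WM=4
i=3 t=6 v=4: → [3,9); WM=5
i=4 t=6 v=9: → [3,9); WM=5
i=5 t=7 v=6: → [3,10); WM=6
i=6 t=7 v=8: → [3,10); WM=6
i=7 t=8 v=6: → [3,11); WM=7
i=8 t=9 v=2: → [3,12); WM=8
i=9 t=10 v=2: → [3,13); WM=9
i=10 t=11 v=4: → [3,14); WM=10
i=11 t=12 v=9: → [3,15); WM=11
i=12 t=13 v=1: → [3,16); WM=12
i=13 t=14 v=6: → [3,17); WM=13
i=14 t=17 v=4: → [17,20); WM=16
i=15 t=17 v=8: → [17,20); WM=16
i=16 t=19 v=4: → [17,22); WM=18
i=17 t=18 v=9: → [17,22); WM=18
i=18 t=20 v=5: → [17,23); WM=19
i=19 t=22 v=7: → [17,25); WM=21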